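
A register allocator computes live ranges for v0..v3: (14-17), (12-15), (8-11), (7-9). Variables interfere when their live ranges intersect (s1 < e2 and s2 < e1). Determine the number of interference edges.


Check all pairs for overlapping intervals.
Two intervals (s1,e1) and (s2,e2) overlap if s1 < e2 and s2 < e1.
v0 (14-17) vs v1..v3: overlaps v1 -> 1
v1 (12-15) vs v2..v3: overlaps none -> 0
v2 (8-11) vs v3: overlaps v3 -> 1
Total overlapping pairs = 1 + 0 + 1 = 2

2


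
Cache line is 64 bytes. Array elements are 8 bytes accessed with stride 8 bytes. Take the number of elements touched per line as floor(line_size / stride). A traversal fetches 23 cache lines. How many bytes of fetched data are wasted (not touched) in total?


Elements per line = floor(64 / 8) = 8
Bytes used per line = 8 * 8 = 64
Wasted per line = 64 - 64 = 0
Total wasted = 0 * 23 = 0

0


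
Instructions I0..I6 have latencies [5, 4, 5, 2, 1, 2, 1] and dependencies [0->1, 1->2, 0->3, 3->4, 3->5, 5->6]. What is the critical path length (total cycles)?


Compute longest path through dependency graph: dist(Ik) = max over predecessors of dist + latency(Ik).
dist(I0) = latency 5 = 5
dist(I1) = dist(I0) + 4 = 5 + 4 = 9
dist(I2) = dist(I1) + 5 = 9 + 5 = 14
dist(I3) = dist(I0) + 2 = 5 + 2 = 7
dist(I4) = dist(I3) + 1 = 7 + 1 = 8
dist(I5) = dist(I3) + 2 = 7 + 2 = 9
dist(I6) = dist(I5) + 1 = 9 + 1 = 10
Critical path = max dist = 14

14


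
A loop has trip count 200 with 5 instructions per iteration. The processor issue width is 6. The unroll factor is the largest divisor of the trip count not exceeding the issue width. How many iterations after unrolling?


Largest divisor of 200 <= 6 is 5
New iterations = 200 / 5 = 40

40


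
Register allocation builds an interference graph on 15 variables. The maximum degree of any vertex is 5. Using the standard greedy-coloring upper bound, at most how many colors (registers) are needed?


Greedy coloring never needs more than (max_degree + 1) colors: when coloring a vertex, at most max_degree neighbors are already colored.
Upper bound = 5 + 1 = 6

6


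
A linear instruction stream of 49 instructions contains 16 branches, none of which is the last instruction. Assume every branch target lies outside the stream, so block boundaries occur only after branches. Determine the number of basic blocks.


With no in-sequence branch targets, the leaders are the first instruction plus the instruction after each branch.
Number of basic blocks = branches + 1
= 16 + 1 = 17

17


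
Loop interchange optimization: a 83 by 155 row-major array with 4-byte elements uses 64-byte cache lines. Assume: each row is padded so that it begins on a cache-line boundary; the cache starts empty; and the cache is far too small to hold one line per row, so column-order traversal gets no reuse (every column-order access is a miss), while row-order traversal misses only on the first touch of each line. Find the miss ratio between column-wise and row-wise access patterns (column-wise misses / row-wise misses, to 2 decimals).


Each row occupies 155 * 4 = 620 bytes and starts on a line boundary, so it spans ceil(620 / 64) = 10 cache lines.
Row-major traversal misses (one per line touched): 83 * ceil(155 * 4 / 64) = 830
Column-major traversal misses (no reuse, every access misses): 83 * 155 = 12865
Ratio = 12865 / 830 = 15.5

15.5


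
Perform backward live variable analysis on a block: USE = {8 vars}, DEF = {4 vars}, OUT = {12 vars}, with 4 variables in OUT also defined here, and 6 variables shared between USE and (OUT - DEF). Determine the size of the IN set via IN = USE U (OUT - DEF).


OUT - DEF: 12 - 4 = 8
|IN| = |USE| + |OUT - DEF| - |USE ∩ (OUT - DEF)| = 8 + 8 - 6 = 10

10


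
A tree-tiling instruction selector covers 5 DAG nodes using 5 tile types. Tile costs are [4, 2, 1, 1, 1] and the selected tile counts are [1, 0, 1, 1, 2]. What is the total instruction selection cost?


Total cost = sum(count_i * cost_i)
= 1*4 + 0*2 + 1*1 + 1*1 + 2*1
= 8

8


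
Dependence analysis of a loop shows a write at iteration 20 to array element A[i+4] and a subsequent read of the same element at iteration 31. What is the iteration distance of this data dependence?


Distance = read iteration - write iteration
= 31 - 20 = 11

11


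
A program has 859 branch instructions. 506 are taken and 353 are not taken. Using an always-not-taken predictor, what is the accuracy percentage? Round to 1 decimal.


Predictor: always-not-taken
Correct predictions = 353
Accuracy = 353 / 859 * 100 = 41.1%

41.1


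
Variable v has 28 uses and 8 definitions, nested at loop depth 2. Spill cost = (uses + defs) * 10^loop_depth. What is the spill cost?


uses + defs = 28 + 8 = 36
10^2 = 100
Spill cost = 36 * 100 = 3600

3600


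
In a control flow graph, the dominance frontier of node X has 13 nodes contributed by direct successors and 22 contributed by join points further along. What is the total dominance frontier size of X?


DF(X) = direct successor contributions + join point contributions
= 13 + 22 = 35

35


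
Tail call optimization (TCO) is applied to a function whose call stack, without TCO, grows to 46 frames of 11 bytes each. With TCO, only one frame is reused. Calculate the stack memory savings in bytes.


Without TCO: 46 * 11 = 506 bytes
With TCO: reuse 1 frame = 11 bytes
Savings = 506 - 11 = 495

495


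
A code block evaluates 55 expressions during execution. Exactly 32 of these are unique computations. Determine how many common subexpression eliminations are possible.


CSE count = total expressions - unique expressions
= 55 - 32 = 23

23


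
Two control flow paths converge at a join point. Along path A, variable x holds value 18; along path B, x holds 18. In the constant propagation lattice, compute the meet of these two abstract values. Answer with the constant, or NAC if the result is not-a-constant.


Meet operation: if both paths give the same constant, result is that constant; if they differ, result is NAC (not-a-constant).
Path A: 18, Path B: 18 -> equal
Result: constant -> 18

18


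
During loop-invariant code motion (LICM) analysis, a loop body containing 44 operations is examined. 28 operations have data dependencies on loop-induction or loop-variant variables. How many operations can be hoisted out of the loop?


Invariant candidates = total - loop-dependent
= 44 - 28 = 16

16


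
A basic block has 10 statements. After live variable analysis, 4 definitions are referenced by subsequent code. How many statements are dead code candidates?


Dead code = total statements - live definitions
= 10 - 4 = 6

6


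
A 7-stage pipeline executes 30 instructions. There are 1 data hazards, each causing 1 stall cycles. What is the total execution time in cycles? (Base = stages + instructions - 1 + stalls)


Base cycles = 7 + 30 - 1 = 36
Total stalls = 1 * 1 = 1
Total = 36 + 1 = 37

37


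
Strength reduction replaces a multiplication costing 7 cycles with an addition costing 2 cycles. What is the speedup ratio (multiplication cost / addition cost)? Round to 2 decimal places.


Ratio = mult_cost / add_cost = 7 / 2 = 3.5

3.5


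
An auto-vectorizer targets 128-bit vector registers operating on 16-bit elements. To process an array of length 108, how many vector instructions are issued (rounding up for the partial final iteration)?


Width = 128 / 16 = 8 elements per vector op
Iterations = ceil(108 / 8) = 14

14


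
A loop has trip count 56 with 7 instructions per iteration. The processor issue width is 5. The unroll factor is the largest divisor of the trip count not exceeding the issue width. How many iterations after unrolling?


Largest divisor of 56 <= 5 is 4
New iterations = 56 / 4 = 14

14


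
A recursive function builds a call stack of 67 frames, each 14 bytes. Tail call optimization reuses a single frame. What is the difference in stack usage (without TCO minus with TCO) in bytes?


Without TCO: 67 * 14 = 938 bytes
With TCO: reuse 1 frame = 14 bytes
Savings = 938 - 14 = 924

924


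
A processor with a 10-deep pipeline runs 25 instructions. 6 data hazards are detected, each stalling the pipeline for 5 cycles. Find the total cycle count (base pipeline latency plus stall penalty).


Base cycles = 10 + 25 - 1 = 34
Total stalls = 6 * 5 = 30
Total = 34 + 30 = 64

64


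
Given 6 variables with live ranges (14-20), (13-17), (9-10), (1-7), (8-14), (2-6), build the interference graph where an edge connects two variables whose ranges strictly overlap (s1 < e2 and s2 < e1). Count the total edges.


Check all pairs for overlapping intervals.
Two intervals (s1,e1) and (s2,e2) overlap if s1 < e2 and s2 < e1.
v0 (14-20) vs v1..v5: overlaps v1 -> 1
v1 (13-17) vs v2..v5: overlaps v4 -> 1
v2 (9-10) vs v3..v5: overlaps v4 -> 1
v3 (1-7) vs v4..v5: overlaps v5 -> 1
v4 (8-14) vs v5: overlaps none -> 0
Total overlapping pairs = 1 + 1 + 1 + 1 + 0 = 4

4


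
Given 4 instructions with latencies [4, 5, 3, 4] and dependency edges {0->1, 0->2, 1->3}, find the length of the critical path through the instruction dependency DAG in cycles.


Compute longest path through dependency graph: dist(Ik) = max over predecessors of dist + latency(Ik).
dist(I0) = latency 4 = 4
dist(I1) = dist(I0) + 5 = 4 + 5 = 9
dist(I2) = dist(I0) + 3 = 4 + 3 = 7
dist(I3) = dist(I1) + 4 = 9 + 4 = 13
Critical path = max dist = 13

13


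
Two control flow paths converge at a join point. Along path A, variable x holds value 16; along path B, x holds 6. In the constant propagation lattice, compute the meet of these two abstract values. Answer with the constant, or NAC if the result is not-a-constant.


Meet operation: if both paths give the same constant, result is that constant; if they differ, result is NAC (not-a-constant).
Path A: 16, Path B: 6 -> differ
Result: not-a-constant -> NAC

NAC


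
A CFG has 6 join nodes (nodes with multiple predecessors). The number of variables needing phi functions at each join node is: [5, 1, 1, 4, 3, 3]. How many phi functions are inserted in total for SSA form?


Total phi functions = sum of phi functions at each join node
= 5 + 1 + 1 + 4 + 3 + 3 = 17

17


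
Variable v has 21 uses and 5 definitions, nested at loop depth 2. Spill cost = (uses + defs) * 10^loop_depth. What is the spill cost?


uses + defs = 21 + 5 = 26
10^2 = 100
Spill cost = 26 * 100 = 2600

2600


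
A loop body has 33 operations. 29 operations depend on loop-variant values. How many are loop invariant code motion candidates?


Invariant candidates = total - loop-dependent
= 33 - 29 = 4

4


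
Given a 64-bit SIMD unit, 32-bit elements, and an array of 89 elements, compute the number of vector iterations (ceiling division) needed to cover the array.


Width = 64 / 32 = 2 elements per vector op
Iterations = ceil(89 / 2) = 45

45


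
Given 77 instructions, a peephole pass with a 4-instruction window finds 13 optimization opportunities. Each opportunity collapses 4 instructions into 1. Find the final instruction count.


Each match removes 3 instructions.
Total removed = 13 * 3 = 39
Remaining = 77 - 39 = 38

38


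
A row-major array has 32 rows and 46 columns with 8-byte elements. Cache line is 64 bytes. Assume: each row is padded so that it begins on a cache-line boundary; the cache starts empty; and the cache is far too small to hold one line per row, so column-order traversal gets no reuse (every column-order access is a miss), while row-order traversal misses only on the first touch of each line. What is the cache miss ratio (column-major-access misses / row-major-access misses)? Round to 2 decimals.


Each row occupies 46 * 8 = 368 bytes and starts on a line boundary, so it spans ceil(368 / 64) = 6 cache lines.
Row-major traversal misses (one per line touched): 32 * ceil(46 * 8 / 64) = 192
Column-major traversal misses (no reuse, every access misses): 32 * 46 = 1472
Ratio = 1472 / 192 = 7.67

7.67


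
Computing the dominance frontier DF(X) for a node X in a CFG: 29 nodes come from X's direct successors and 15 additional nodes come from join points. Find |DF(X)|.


DF(X) = direct successor contributions + join point contributions
= 29 + 15 = 44

44


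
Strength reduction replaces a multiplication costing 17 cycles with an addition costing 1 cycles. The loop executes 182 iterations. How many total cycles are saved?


Per-iteration saving = 17 - 1 = 16
Total saved = 182 * 16 = 2912

2912


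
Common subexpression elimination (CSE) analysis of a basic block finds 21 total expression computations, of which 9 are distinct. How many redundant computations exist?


CSE count = total expressions - unique expressions
= 21 - 9 = 12

12


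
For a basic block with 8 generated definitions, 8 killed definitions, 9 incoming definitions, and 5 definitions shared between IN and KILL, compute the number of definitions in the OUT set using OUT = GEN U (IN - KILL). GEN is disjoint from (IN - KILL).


IN - KILL: 9 - 5 = 4 surviving definitions
OUT = GEN + surviving = 8 + 4 = 12

12


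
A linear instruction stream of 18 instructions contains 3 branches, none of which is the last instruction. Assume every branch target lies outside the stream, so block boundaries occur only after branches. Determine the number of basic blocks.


With no in-sequence branch targets, the leaders are the first instruction plus the instruction after each branch.
Number of basic blocks = branches + 1
= 3 + 1 = 4

4


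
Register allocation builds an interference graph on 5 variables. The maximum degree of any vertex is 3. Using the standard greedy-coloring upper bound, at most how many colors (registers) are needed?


Greedy coloring never needs more than (max_degree + 1) colors: when coloring a vertex, at most max_degree neighbors are already colored.
Upper bound = 3 + 1 = 4

4


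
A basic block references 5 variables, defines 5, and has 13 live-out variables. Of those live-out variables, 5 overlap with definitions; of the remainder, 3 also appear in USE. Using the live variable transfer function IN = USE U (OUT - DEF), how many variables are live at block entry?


OUT - DEF: 13 - 5 = 8
|IN| = |USE| + |OUT - DEF| - |USE ∩ (OUT - DEF)| = 5 + 8 - 3 = 10

10


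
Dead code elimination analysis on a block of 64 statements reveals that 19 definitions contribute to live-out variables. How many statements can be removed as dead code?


Dead code = total statements - live definitions
= 64 - 19 = 45

45


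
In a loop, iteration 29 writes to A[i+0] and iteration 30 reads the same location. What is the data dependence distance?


Distance = read iteration - write iteration
= 30 - 29 = 1

1


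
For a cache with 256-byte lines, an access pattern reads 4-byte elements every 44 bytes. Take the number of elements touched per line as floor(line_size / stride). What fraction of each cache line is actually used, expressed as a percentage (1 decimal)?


Elements per cache line = floor(256 / 44) = 5
Bytes used = 5 * 4 = 20
Utilization = 20 / 256 * 100 = 7.8%

7.8


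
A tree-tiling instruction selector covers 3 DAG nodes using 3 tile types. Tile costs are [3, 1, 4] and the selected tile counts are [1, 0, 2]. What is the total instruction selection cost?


Total cost = sum(count_i * cost_i)
= 1*3 + 0*1 + 2*4
= 11

11


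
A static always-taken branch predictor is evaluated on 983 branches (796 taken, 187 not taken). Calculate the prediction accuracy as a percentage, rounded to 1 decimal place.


Predictor: always-taken
Correct predictions = 796
Accuracy = 796 / 983 * 100 = 81.0%

81.0


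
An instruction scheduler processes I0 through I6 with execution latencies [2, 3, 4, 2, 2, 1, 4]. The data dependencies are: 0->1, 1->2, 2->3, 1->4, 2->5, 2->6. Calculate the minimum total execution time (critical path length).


Compute longest path through dependency graph: dist(Ik) = max over predecessors of dist + latency(Ik).
dist(I0) = latency 2 = 2
dist(I1) = dist(I0) + 3 = 2 + 3 = 5
dist(I2) = dist(I1) + 4 = 5 + 4 = 9
dist(I3) = dist(I2) + 2 = 9 + 2 = 11
dist(I4) = dist(I1) + 2 = 5 + 2 = 7
dist(I5) = dist(I2) + 1 = 9 + 1 = 10
dist(I6) = dist(I2) + 4 = 9 + 4 = 13
Critical path = max dist = 13

13


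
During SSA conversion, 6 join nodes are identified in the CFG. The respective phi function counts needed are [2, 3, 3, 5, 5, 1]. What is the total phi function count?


Total phi functions = sum of phi functions at each join node
= 2 + 3 + 3 + 5 + 5 + 1 = 19

19


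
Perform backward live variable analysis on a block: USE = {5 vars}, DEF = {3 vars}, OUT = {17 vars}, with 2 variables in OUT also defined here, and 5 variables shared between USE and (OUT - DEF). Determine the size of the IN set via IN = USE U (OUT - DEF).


OUT - DEF: 17 - 2 = 15
|IN| = |USE| + |OUT - DEF| - |USE ∩ (OUT - DEF)| = 5 + 15 - 5 = 15

15


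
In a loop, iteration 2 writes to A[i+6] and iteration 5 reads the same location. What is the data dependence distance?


Distance = read iteration - write iteration
= 5 - 2 = 3

3


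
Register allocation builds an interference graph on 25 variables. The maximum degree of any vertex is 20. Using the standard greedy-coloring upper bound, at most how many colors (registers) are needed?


Greedy coloring never needs more than (max_degree + 1) colors: when coloring a vertex, at most max_degree neighbors are already colored.
Upper bound = 20 + 1 = 21

21


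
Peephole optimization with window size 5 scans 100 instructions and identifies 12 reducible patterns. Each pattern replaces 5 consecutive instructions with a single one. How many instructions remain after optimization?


Each match removes 4 instructions.
Total removed = 12 * 4 = 48
Remaining = 100 - 48 = 52

52


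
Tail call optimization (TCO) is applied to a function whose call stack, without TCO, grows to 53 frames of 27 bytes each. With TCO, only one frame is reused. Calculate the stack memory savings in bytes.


Without TCO: 53 * 27 = 1431 bytes
With TCO: reuse 1 frame = 27 bytes
Savings = 1431 - 27 = 1404

1404


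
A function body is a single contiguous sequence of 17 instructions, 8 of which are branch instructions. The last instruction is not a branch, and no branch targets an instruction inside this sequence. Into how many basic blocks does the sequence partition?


With no in-sequence branch targets, the leaders are the first instruction plus the instruction after each branch.
Number of basic blocks = branches + 1
= 8 + 1 = 9

9


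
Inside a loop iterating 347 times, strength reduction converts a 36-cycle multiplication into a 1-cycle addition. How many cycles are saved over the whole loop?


Per-iteration saving = 36 - 1 = 35
Total saved = 347 * 35 = 12145

12145


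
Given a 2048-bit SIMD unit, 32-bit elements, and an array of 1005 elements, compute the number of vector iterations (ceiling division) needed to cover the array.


Width = 2048 / 32 = 64 elements per vector op
Iterations = ceil(1005 / 64) = 16

16


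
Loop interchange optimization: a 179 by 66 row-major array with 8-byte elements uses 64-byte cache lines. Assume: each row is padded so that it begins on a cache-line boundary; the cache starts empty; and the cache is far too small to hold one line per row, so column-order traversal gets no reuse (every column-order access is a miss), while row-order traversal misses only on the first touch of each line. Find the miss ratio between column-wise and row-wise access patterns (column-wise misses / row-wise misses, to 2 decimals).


Each row occupies 66 * 8 = 528 bytes and starts on a line boundary, so it spans ceil(528 / 64) = 9 cache lines.
Row-major traversal misses (one per line touched): 179 * ceil(66 * 8 / 64) = 1611
Column-major traversal misses (no reuse, every access misses): 179 * 66 = 11814
Ratio = 11814 / 1611 = 7.33

7.33


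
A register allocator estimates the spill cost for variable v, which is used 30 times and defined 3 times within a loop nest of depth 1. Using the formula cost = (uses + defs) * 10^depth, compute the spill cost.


uses + defs = 30 + 3 = 33
10^1 = 10
Spill cost = 33 * 10 = 330

330


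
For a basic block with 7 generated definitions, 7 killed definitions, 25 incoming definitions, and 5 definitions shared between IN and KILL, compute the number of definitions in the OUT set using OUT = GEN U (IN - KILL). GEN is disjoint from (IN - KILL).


IN - KILL: 25 - 5 = 20 surviving definitions
OUT = GEN + surviving = 7 + 20 = 27

27


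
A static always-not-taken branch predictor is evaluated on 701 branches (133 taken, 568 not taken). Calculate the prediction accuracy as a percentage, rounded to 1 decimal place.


Predictor: always-not-taken
Correct predictions = 568
Accuracy = 568 / 701 * 100 = 81.0%

81.0


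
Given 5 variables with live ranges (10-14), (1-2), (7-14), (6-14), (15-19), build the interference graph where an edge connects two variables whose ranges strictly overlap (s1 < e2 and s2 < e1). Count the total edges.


Check all pairs for overlapping intervals.
Two intervals (s1,e1) and (s2,e2) overlap if s1 < e2 and s2 < e1.
v0 (10-14) vs v1..v4: overlaps v2, v3 -> 2
v1 (1-2) vs v2..v4: overlaps none -> 0
v2 (7-14) vs v3..v4: overlaps v3 -> 1
v3 (6-14) vs v4: overlaps none -> 0
Total overlapping pairs = 2 + 0 + 1 + 0 = 3

3


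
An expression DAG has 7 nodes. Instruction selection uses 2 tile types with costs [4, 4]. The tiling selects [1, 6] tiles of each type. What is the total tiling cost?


Total cost = sum(count_i * cost_i)
= 1*4 + 6*4
= 28

28


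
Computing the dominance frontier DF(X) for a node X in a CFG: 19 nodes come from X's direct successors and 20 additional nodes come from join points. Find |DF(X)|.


DF(X) = direct successor contributions + join point contributions
= 19 + 20 = 39

39


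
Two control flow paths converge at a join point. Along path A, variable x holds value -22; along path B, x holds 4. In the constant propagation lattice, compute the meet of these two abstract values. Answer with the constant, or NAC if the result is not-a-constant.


Meet operation: if both paths give the same constant, result is that constant; if they differ, result is NAC (not-a-constant).
Path A: -22, Path B: 4 -> differ
Result: not-a-constant -> NAC

NAC


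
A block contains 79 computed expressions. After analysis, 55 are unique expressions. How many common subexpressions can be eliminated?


CSE count = total expressions - unique expressions
= 79 - 55 = 24

24


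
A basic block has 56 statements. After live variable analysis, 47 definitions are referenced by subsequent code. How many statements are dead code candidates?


Dead code = total statements - live definitions
= 56 - 47 = 9

9


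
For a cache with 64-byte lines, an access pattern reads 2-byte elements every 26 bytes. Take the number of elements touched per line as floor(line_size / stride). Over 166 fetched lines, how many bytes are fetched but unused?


Elements per line = floor(64 / 26) = 2
Bytes used per line = 2 * 2 = 4
Wasted per line = 64 - 4 = 60
Total wasted = 60 * 166 = 9960

9960


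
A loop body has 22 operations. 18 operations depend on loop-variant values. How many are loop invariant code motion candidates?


Invariant candidates = total - loop-dependent
= 22 - 18 = 4

4


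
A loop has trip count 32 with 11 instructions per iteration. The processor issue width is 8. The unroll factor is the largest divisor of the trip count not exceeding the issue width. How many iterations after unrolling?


Largest divisor of 32 <= 8 is 8
New iterations = 32 / 8 = 4

4


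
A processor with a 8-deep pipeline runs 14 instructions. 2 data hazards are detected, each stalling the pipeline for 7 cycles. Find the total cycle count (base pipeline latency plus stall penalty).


Base cycles = 8 + 14 - 1 = 21
Total stalls = 2 * 7 = 14
Total = 21 + 14 = 35

35


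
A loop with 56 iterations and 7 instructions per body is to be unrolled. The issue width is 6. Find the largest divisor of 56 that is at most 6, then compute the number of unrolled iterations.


Largest divisor of 56 <= 6 is 4
New iterations = 56 / 4 = 14

14


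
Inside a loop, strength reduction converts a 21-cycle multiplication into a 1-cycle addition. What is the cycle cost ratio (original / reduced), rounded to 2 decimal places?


Ratio = mult_cost / add_cost = 21 / 1 = 21.0

21.0


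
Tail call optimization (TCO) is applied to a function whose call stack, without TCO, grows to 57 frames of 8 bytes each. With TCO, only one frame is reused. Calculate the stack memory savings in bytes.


Without TCO: 57 * 8 = 456 bytes
With TCO: reuse 1 frame = 8 bytes
Savings = 456 - 8 = 448

448


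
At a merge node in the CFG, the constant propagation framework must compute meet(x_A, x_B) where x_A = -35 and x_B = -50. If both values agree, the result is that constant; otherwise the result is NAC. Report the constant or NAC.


Meet operation: if both paths give the same constant, result is that constant; if they differ, result is NAC (not-a-constant).
Path A: -35, Path B: -50 -> differ
Result: not-a-constant -> NAC

NAC


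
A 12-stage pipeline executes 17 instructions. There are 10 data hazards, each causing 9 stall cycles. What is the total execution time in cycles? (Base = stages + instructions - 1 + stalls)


Base cycles = 12 + 17 - 1 = 28
Total stalls = 10 * 9 = 90
Total = 28 + 90 = 118

118


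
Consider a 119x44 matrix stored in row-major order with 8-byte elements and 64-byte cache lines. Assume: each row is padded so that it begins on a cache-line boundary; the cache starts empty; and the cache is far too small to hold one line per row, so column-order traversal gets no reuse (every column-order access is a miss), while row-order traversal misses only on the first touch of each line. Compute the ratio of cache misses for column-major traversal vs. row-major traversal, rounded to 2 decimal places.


Each row occupies 44 * 8 = 352 bytes and starts on a line boundary, so it spans ceil(352 / 64) = 6 cache lines.
Row-major traversal misses (one per line touched): 119 * ceil(44 * 8 / 64) = 714
Column-major traversal misses (no reuse, every access misses): 119 * 44 = 5236
Ratio = 5236 / 714 = 7.33

7.33


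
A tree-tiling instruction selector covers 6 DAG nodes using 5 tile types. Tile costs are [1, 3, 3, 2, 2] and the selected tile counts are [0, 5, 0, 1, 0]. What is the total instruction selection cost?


Total cost = sum(count_i * cost_i)
= 0*1 + 5*3 + 0*3 + 1*2 + 0*2
= 17

17


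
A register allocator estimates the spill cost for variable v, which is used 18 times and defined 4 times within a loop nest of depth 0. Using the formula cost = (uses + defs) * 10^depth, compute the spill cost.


uses + defs = 18 + 4 = 22
10^0 = 1
Spill cost = 22 * 1 = 22

22


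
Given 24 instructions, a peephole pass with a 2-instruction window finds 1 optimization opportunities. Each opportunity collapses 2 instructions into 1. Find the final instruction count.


Each match removes 1 instructions.
Total removed = 1 * 1 = 1
Remaining = 24 - 1 = 23

23


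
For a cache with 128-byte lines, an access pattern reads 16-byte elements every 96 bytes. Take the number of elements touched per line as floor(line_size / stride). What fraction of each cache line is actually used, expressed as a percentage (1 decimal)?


Elements per cache line = floor(128 / 96) = 1
Bytes used = 1 * 16 = 16
Utilization = 16 / 128 * 100 = 12.5%

12.5


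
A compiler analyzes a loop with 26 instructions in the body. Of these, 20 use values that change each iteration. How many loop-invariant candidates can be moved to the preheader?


Invariant candidates = total - loop-dependent
= 26 - 20 = 6

6


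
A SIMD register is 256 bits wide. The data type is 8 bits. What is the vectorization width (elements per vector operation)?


Width = SIMD bits / data type bits
= 256 / 8 = 32

32


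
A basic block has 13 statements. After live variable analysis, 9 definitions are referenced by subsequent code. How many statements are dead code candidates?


Dead code = total statements - live definitions
= 13 - 9 = 4

4


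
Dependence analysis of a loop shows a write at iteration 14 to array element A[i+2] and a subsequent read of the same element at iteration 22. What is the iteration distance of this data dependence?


Distance = read iteration - write iteration
= 22 - 14 = 8

8


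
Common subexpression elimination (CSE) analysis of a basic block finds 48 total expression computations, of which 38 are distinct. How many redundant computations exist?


CSE count = total expressions - unique expressions
= 48 - 38 = 10

10


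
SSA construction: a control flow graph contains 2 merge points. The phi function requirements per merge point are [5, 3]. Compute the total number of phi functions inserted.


Total phi functions = sum of phi functions at each join node
= 5 + 3 = 8

8


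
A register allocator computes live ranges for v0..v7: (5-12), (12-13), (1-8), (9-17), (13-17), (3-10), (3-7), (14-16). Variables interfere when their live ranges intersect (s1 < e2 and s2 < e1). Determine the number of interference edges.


Check all pairs for overlapping intervals.
Two intervals (s1,e1) and (s2,e2) overlap if s1 < e2 and s2 < e1.
v0 (5-12) vs v1..v7: overlaps v2, v3, v5, v6 -> 4
v1 (12-13) vs v2..v7: overlaps v3 -> 1
v2 (1-8) vs v3..v7: overlaps v5, v6 -> 2
v3 (9-17) vs v4..v7: overlaps v4, v5, v7 -> 3
v4 (13-17) vs v5..v7: overlaps v7 -> 1
v5 (3-10) vs v6..v7: overlaps v6 -> 1
v6 (3-7) vs v7: overlaps none -> 0
Total overlapping pairs = 4 + 1 + 2 + 3 + 1 + 1 + 0 = 12

12


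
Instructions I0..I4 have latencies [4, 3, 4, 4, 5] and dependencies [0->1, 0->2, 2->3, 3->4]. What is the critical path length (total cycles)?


Compute longest path through dependency graph: dist(Ik) = max over predecessors of dist + latency(Ik).
dist(I0) = latency 4 = 4
dist(I1) = dist(I0) + 3 = 4 + 3 = 7
dist(I2) = dist(I0) + 4 = 4 + 4 = 8
dist(I3) = dist(I2) + 4 = 8 + 4 = 12
dist(I4) = dist(I3) + 5 = 12 + 5 = 17
Critical path = max dist = 17

17


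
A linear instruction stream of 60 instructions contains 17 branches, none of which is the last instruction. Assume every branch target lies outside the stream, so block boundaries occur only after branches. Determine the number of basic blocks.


With no in-sequence branch targets, the leaders are the first instruction plus the instruction after each branch.
Number of basic blocks = branches + 1
= 17 + 1 = 18

18


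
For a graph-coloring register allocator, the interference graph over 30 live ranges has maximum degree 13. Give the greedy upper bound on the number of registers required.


Greedy coloring never needs more than (max_degree + 1) colors: when coloring a vertex, at most max_degree neighbors are already colored.
Upper bound = 13 + 1 = 14

14


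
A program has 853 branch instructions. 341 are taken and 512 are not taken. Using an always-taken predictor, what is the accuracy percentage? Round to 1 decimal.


Predictor: always-taken
Correct predictions = 341
Accuracy = 341 / 853 * 100 = 40.0%

40.0


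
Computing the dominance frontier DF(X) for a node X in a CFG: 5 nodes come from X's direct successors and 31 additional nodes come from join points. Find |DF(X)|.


DF(X) = direct successor contributions + join point contributions
= 5 + 31 = 36

36


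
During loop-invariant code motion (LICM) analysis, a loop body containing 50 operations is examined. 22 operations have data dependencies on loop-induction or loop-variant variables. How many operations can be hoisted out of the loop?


Invariant candidates = total - loop-dependent
= 50 - 22 = 28

28


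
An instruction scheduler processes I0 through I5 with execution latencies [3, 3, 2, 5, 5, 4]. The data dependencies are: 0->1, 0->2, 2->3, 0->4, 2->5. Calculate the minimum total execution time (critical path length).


Compute longest path through dependency graph: dist(Ik) = max over predecessors of dist + latency(Ik).
dist(I0) = latency 3 = 3
dist(I1) = dist(I0) + 3 = 3 + 3 = 6
dist(I2) = dist(I0) + 2 = 3 + 2 = 5
dist(I3) = dist(I2) + 5 = 5 + 5 = 10
dist(I4) = dist(I0) + 5 = 3 + 5 = 8
dist(I5) = dist(I2) + 4 = 5 + 4 = 9
Critical path = max dist = 10

10


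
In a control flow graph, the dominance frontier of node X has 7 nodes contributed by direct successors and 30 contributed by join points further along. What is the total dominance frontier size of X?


DF(X) = direct successor contributions + join point contributions
= 7 + 30 = 37

37


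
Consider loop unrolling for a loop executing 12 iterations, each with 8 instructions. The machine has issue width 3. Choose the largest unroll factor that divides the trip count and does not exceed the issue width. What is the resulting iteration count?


Largest divisor of 12 <= 3 is 3
New iterations = 12 / 3 = 4

4


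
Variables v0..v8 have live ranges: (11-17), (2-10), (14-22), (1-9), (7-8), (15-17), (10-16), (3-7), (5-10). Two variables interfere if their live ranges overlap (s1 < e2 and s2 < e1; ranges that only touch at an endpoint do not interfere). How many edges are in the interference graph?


Check all pairs for overlapping intervals.
Two intervals (s1,e1) and (s2,e2) overlap if s1 < e2 and s2 < e1.
v0 (11-17) vs v1..v8: overlaps v2, v5, v6 -> 3
v1 (2-10) vs v2..v8: overlaps v3, v4, v7, v8 -> 4
v2 (14-22) vs v3..v8: overlaps v5, v6 -> 2
v3 (1-9) vs v4..v8: overlaps v4, v7, v8 -> 3
v4 (7-8) vs v5..v8: overlaps v8 -> 1
v5 (15-17) vs v6..v8: overlaps v6 -> 1
v6 (10-16) vs v7..v8: overlaps none -> 0
v7 (3-7) vs v8: overlaps v8 -> 1
Total overlapping pairs = 3 + 4 + 2 + 3 + 1 + 1 + 0 + 1 = 15

15


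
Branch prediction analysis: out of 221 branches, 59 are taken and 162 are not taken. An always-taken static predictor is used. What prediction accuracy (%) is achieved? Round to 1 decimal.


Predictor: always-taken
Correct predictions = 59
Accuracy = 59 / 221 * 100 = 26.7%

26.7


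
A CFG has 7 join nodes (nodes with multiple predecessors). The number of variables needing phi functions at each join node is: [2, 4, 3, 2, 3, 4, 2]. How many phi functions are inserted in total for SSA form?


Total phi functions = sum of phi functions at each join node
= 2 + 4 + 3 + 2 + 3 + 4 + 2 = 20

20


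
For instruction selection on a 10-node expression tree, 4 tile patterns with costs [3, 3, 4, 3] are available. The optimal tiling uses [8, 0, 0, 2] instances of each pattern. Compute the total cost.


Total cost = sum(count_i * cost_i)
= 8*3 + 0*3 + 0*4 + 2*3
= 30

30


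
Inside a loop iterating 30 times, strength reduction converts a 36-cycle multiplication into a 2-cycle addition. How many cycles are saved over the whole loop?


Per-iteration saving = 36 - 2 = 34
Total saved = 30 * 34 = 1020

1020


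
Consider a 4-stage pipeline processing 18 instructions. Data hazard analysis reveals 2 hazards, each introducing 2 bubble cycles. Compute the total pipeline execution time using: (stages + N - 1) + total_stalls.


Base cycles = 4 + 18 - 1 = 21
Total stalls = 2 * 2 = 4
Total = 21 + 4 = 25

25


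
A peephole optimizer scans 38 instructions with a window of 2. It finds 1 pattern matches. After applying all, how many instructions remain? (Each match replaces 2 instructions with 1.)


Each match removes 1 instructions.
Total removed = 1 * 1 = 1
Remaining = 38 - 1 = 37

37


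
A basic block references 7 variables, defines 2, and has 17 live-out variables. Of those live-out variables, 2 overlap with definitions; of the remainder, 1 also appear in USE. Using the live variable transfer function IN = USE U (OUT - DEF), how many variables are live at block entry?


OUT - DEF: 17 - 2 = 15
|IN| = |USE| + |OUT - DEF| - |USE ∩ (OUT - DEF)| = 7 + 15 - 1 = 21

21


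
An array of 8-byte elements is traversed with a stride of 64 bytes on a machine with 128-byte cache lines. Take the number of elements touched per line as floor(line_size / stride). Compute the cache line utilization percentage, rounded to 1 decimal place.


Elements per cache line = floor(128 / 64) = 2
Bytes used = 2 * 8 = 16
Utilization = 16 / 128 * 100 = 12.5%

12.5


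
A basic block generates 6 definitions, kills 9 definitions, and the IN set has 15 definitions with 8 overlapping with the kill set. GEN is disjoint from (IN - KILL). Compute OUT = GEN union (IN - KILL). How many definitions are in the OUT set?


IN - KILL: 15 - 8 = 7 surviving definitions
OUT = GEN + surviving = 6 + 7 = 13

13


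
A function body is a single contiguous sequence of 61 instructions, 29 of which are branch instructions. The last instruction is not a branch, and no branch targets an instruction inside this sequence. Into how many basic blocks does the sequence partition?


With no in-sequence branch targets, the leaders are the first instruction plus the instruction after each branch.
Number of basic blocks = branches + 1
= 29 + 1 = 30

30


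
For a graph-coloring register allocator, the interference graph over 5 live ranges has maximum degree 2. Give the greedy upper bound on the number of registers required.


Greedy coloring never needs more than (max_degree + 1) colors: when coloring a vertex, at most max_degree neighbors are already colored.
Upper bound = 2 + 1 = 3

3


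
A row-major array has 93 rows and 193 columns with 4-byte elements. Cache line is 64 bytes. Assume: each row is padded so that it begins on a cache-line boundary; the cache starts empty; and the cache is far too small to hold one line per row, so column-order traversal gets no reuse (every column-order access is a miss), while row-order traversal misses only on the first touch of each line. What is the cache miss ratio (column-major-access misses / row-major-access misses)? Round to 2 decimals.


Each row occupies 193 * 4 = 772 bytes and starts on a line boundary, so it spans ceil(772 / 64) = 13 cache lines.
Row-major traversal misses (one per line touched): 93 * ceil(193 * 4 / 64) = 1209
Column-major traversal misses (no reuse, every access misses): 93 * 193 = 17949
Ratio = 17949 / 1209 = 14.85

14.85


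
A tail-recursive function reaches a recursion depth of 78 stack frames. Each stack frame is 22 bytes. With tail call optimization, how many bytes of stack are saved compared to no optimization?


Without TCO: 78 * 22 = 1716 bytes
With TCO: reuse 1 frame = 22 bytes
Savings = 1716 - 22 = 1694

1694


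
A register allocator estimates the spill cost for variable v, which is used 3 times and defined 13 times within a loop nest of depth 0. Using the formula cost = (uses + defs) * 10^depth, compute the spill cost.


uses + defs = 3 + 13 = 16
10^0 = 1
Spill cost = 16 * 1 = 16

16


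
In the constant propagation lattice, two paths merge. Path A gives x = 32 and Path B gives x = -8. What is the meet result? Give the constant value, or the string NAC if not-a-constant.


Meet operation: if both paths give the same constant, result is that constant; if they differ, result is NAC (not-a-constant).
Path A: 32, Path B: -8 -> differ
Result: not-a-constant -> NAC

NAC


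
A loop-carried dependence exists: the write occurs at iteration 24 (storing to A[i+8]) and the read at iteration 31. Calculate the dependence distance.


Distance = read iteration - write iteration
= 31 - 24 = 7

7


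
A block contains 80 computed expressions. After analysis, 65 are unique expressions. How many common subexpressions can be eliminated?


CSE count = total expressions - unique expressions
= 80 - 65 = 15

15


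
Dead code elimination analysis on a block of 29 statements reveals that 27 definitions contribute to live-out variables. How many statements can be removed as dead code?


Dead code = total statements - live definitions
= 29 - 27 = 2

2


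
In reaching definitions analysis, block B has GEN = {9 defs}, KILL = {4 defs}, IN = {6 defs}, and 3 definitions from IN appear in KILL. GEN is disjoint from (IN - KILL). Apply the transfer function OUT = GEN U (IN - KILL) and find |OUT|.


IN - KILL: 6 - 3 = 3 surviving definitions
OUT = GEN + surviving = 9 + 3 = 12

12
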